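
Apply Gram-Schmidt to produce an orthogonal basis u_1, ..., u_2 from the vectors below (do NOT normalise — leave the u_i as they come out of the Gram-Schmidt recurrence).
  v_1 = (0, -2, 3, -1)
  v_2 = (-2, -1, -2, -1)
Orthogonal basis:
  u_1 = (0, -2, 3, -1)
  u_2 = (-2, -10/7, -19/14, -17/14)

Apply the Gram-Schmidt recurrence
  u_1 = v_1
  u_i = v_i − Σ_{j<i} ((v_i · u_j) / (u_j · u_j)) · u_j.

Step by step this gives:
  u_1 = (0, -2, 3, -1)
  u_2 = (-2, -10/7, -19/14, -17/14)

Orthogonality check:
  u_2 · u_1 = 0 (should be 0)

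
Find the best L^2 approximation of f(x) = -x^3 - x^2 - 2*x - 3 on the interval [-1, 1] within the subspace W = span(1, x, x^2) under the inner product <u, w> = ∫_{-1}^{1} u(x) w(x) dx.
g(x) = -x^2 - 13*x/5 - 3

The best approximation g ∈ W is the orthogonal projection of f onto W. Writing g = a_0 + a_1 x + a_2 x^2, the coefficients solve the normal equations G · a = b where
  G_{ij} = <φ_i, φ_j> and b_i = <f, φ_i>, with φ_0 = 1, φ_1 = x, φ_2 = x^2.
G =
  [2, 0, 2/3]
  [0, 2/3, 0]
  [2/3, 0, 2/5],
b = (-20/3, -26/15, -12/5).
Solving gives a_0 = -3, a_1 = -13/5, a_2 = -1, so
  g(x) = -x^2 - 13*x/5 - 3.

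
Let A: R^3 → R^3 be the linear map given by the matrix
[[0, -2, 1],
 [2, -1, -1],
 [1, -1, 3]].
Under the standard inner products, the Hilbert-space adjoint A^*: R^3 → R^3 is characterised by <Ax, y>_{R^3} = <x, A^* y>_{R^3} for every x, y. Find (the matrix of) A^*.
A^* = A^T =
[[0, 2, 1],
 [-2, -1, -1],
 [1, -1, 3]]

For real matrices with standard dot products, the defining identity <Ax, y> = <x, A^* y> gives (Ax)^T y = x^T (A^*) y, i.e. x^T A^T y = x^T (A^*) y. Since this holds for all x, y, we must have A^* = A^T. Therefore
A^* =
[[0, 2, 1],
 [-2, -1, -1],
 [1, -1, 3]].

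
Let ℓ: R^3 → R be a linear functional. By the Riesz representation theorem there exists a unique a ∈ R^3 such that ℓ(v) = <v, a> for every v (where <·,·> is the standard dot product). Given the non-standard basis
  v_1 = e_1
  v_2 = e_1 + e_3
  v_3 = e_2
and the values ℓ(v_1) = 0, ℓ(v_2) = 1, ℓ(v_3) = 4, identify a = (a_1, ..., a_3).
a = (0, 4, 1)

Write a = (a_1, ..., a_3) in the standard basis. For each basis vector v_i, ℓ(v_i) = <v_i, a> is a linear equation in the a_j's. Collect the n equations into a matrix system V a = ℓ, where row i of V is v_i (expressed in the standard basis). Since V is invertible (lower-triangular with 1s on the diagonal, up to permutation), solve by back-substitution:
  V =
[[1, 0, 0],
 [1, 0, 1],
 [0, 1, 0]]
  V a = (0, 1, 4)
Solving gives a = (0, 4, 1).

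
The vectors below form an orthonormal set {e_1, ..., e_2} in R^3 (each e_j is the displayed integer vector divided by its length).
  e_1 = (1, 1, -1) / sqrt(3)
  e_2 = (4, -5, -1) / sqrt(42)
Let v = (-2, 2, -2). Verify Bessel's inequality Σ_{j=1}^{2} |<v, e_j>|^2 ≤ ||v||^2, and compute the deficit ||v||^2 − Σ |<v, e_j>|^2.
Σ |<v, e_j>|^2 = 52/7; ||v||^2 = 12; deficit = 32/7

Write each e_j = u_j / sqrt(<u_j, u_j>) where u_j is the displayed integer vector. Then <v, e_j> = <v, u_j> / sqrt(<u_j, u_j>), so |<v, e_j>|^2 = <v, u_j>^2 / <u_j, u_j>.
Coefficients: <v, e_1> = 2/sqrt(3), <v, e_2> = -16/sqrt(42).
Square and sum: Σ |<v, e_j>|^2 = 52/7.
Compute ||v||^2 = v·v = 12.
Deficit = 12 − 52/7 = 32/7 ≥ 0, confirming Bessel's inequality. (The deficit equals ||v − Σ <v,e_j> e_j||^2, the squared distance from v to span{e_j}.)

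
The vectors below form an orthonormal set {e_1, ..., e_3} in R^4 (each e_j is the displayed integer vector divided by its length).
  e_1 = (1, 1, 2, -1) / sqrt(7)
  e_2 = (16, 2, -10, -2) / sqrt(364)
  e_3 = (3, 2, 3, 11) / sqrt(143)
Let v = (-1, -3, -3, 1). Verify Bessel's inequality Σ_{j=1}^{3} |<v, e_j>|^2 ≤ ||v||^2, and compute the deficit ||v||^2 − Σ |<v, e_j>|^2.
Σ |<v, e_j>|^2 = 195/11; ||v||^2 = 20; deficit = 25/11

Write each e_j = u_j / sqrt(<u_j, u_j>) where u_j is the displayed integer vector. Then <v, e_j> = <v, u_j> / sqrt(<u_j, u_j>), so |<v, e_j>|^2 = <v, u_j>^2 / <u_j, u_j>.
Coefficients: <v, e_1> = -11/sqrt(7), <v, e_2> = 6/sqrt(364), <v, e_3> = -7/sqrt(143).
Square and sum: Σ |<v, e_j>|^2 = 195/11.
Compute ||v||^2 = v·v = 20.
Deficit = 20 − 195/11 = 25/11 ≥ 0, confirming Bessel's inequality. (The deficit equals ||v − Σ <v,e_j> e_j||^2, the squared distance from v to span{e_j}.)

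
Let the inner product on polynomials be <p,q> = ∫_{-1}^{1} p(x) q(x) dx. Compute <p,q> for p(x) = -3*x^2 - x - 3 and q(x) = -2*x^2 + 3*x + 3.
<p,q> = -98/5

Expand the product: p(x)·q(x) = 6*x^4 - 7*x^3 - 6*x^2 - 12*x - 9.
∫_{-1}^{1} of each monomial x^k gives [2/(k+1) if k even, 0 if k odd]. Integrating term-by-term (or equivalently evaluating the antiderivative F(x) = 6*x^5/5 - 7*x^4/4 - 2*x^3 - 6*x^2 - 9*x at the endpoints):
  F(1) − F(−1) = -351/20 − (41/20) = -98/5.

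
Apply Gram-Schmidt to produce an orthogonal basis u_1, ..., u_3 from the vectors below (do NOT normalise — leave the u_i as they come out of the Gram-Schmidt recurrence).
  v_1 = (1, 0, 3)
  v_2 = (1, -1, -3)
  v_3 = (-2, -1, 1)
Orthogonal basis:
  u_1 = (1, 0, 3)
  u_2 = (9/5, -1, -3/5)
  u_3 = (-39/46, -39/23, 13/46)

Apply the Gram-Schmidt recurrence
  u_1 = v_1
  u_i = v_i − Σ_{j<i} ((v_i · u_j) / (u_j · u_j)) · u_j.

Step by step this gives:
  u_1 = (1, 0, 3)
  u_2 = (9/5, -1, -3/5)
  u_3 = (-39/46, -39/23, 13/46)

Orthogonality check:
  u_2 · u_1 = 0 (should be 0)
  u_3 · u_1 = 0 (should be 0)
  u_3 · u_2 = 0 (should be 0)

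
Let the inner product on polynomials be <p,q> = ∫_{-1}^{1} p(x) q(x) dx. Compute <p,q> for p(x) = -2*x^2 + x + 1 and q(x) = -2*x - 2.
<p,q> = -8/3

Expand the product: p(x)·q(x) = 4*x^3 + 2*x^2 - 4*x - 2.
∫_{-1}^{1} of each monomial x^k gives [2/(k+1) if k even, 0 if k odd]. Integrating term-by-term (or equivalently evaluating the antiderivative F(x) = x^4 + 2*x^3/3 - 2*x^2 - 2*x at the endpoints):
  F(1) − F(−1) = -7/3 − (1/3) = -8/3.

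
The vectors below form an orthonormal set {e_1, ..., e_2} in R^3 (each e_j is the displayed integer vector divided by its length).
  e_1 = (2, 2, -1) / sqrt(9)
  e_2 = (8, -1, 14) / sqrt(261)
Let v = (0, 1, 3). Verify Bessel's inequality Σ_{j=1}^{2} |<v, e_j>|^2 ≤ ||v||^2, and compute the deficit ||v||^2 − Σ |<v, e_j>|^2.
Σ |<v, e_j>|^2 = 190/29; ||v||^2 = 10; deficit = 100/29

Write each e_j = u_j / sqrt(<u_j, u_j>) where u_j is the displayed integer vector. Then <v, e_j> = <v, u_j> / sqrt(<u_j, u_j>), so |<v, e_j>|^2 = <v, u_j>^2 / <u_j, u_j>.
Coefficients: <v, e_1> = -1/sqrt(9), <v, e_2> = 41/sqrt(261).
Square and sum: Σ |<v, e_j>|^2 = 190/29.
Compute ||v||^2 = v·v = 10.
Deficit = 10 − 190/29 = 100/29 ≥ 0, confirming Bessel's inequality. (The deficit equals ||v − Σ <v,e_j> e_j||^2, the squared distance from v to span{e_j}.)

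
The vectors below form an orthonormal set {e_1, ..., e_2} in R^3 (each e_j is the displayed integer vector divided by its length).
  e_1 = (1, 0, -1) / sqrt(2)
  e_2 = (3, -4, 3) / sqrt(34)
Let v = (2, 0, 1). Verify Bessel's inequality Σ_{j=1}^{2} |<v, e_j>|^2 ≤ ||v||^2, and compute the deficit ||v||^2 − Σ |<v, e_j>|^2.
Σ |<v, e_j>|^2 = 49/17; ||v||^2 = 5; deficit = 36/17

Write each e_j = u_j / sqrt(<u_j, u_j>) where u_j is the displayed integer vector. Then <v, e_j> = <v, u_j> / sqrt(<u_j, u_j>), so |<v, e_j>|^2 = <v, u_j>^2 / <u_j, u_j>.
Coefficients: <v, e_1> = 1/sqrt(2), <v, e_2> = 9/sqrt(34).
Square and sum: Σ |<v, e_j>|^2 = 49/17.
Compute ||v||^2 = v·v = 5.
Deficit = 5 − 49/17 = 36/17 ≥ 0, confirming Bessel's inequality. (The deficit equals ||v − Σ <v,e_j> e_j||^2, the squared distance from v to span{e_j}.)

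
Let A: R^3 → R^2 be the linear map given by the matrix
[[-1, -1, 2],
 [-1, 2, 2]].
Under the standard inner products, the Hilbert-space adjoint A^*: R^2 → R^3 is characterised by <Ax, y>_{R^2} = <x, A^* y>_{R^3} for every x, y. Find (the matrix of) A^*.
A^* = A^T =
[[-1, -1],
 [-1, 2],
 [2, 2]]

For real matrices with standard dot products, the defining identity <Ax, y> = <x, A^* y> gives (Ax)^T y = x^T (A^*) y, i.e. x^T A^T y = x^T (A^*) y. Since this holds for all x, y, we must have A^* = A^T. Therefore
A^* =
[[-1, -1],
 [-1, 2],
 [2, 2]].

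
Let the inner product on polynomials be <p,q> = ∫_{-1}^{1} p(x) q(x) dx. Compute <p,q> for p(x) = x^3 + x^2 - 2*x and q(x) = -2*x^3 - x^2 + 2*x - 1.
<p,q> = -40/21

Expand the product: p(x)·q(x) = -2*x^6 - 3*x^5 + 5*x^4 + 3*x^3 - 5*x^2 + 2*x.
∫_{-1}^{1} of each monomial x^k gives [2/(k+1) if k even, 0 if k odd]. Integrating term-by-term (or equivalently evaluating the antiderivative F(x) = -2*x^7/7 - x^6/2 + x^5 + 3*x^4/4 - 5*x^3/3 + x^2 at the endpoints):
  F(1) − F(−1) = 25/84 − (185/84) = -40/21.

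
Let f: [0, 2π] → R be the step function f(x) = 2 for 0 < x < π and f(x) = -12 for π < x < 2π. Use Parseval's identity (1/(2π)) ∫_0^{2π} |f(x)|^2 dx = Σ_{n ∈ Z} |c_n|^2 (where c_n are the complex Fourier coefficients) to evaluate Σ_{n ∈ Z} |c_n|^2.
Σ |c_n|^2 = 74

Parseval equates the L^2 energy of f (normalised by 1/(2π)) with the ℓ^2 sum of its Fourier coefficients: (1/(2π)) ∫_0^{2π} |f|^2 = Σ |c_n|^2.
Compute the left side: (1/(2π)) [∫_0^π 2^2 dx + ∫_π^{2π} (-12)^2 dx] = (1/(2π)) · (4π + 144π) = (4 + 144)/2 = 74.
So Σ_{n ∈ Z} |c_n|^2 = 74.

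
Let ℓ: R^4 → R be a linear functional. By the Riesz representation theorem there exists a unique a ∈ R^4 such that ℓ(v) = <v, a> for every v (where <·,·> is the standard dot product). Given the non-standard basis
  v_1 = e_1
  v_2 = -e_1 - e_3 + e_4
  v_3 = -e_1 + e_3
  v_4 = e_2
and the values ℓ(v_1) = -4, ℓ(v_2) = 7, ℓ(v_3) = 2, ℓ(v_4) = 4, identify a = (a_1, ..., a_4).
a = (-4, 4, -2, 1)

Write a = (a_1, ..., a_4) in the standard basis. For each basis vector v_i, ℓ(v_i) = <v_i, a> is a linear equation in the a_j's. Collect the n equations into a matrix system V a = ℓ, where row i of V is v_i (expressed in the standard basis). Since V is invertible (lower-triangular with 1s on the diagonal, up to permutation), solve by back-substitution:
  V =
[[1, 0, 0, 0],
 [-1, 0, -1, 1],
 [-1, 0, 1, 0],
 [0, 1, 0, 0]]
  V a = (-4, 7, 2, 4)
Solving gives a = (-4, 4, -2, 1).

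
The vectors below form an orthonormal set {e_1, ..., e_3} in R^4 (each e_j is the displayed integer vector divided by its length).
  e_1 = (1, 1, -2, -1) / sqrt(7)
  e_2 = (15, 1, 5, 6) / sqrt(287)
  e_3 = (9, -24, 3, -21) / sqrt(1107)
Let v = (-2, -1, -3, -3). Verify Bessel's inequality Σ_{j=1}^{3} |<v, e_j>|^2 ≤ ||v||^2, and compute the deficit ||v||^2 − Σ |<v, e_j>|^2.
Σ |<v, e_j>|^2 = 68/3; ||v||^2 = 23; deficit = 1/3

Write each e_j = u_j / sqrt(<u_j, u_j>) where u_j is the displayed integer vector. Then <v, e_j> = <v, u_j> / sqrt(<u_j, u_j>), so |<v, e_j>|^2 = <v, u_j>^2 / <u_j, u_j>.
Coefficients: <v, e_1> = 6/sqrt(7), <v, e_2> = -64/sqrt(287), <v, e_3> = 60/sqrt(1107).
Square and sum: Σ |<v, e_j>|^2 = 68/3.
Compute ||v||^2 = v·v = 23.
Deficit = 23 − 68/3 = 1/3 ≥ 0, confirming Bessel's inequality. (The deficit equals ||v − Σ <v,e_j> e_j||^2, the squared distance from v to span{e_j}.)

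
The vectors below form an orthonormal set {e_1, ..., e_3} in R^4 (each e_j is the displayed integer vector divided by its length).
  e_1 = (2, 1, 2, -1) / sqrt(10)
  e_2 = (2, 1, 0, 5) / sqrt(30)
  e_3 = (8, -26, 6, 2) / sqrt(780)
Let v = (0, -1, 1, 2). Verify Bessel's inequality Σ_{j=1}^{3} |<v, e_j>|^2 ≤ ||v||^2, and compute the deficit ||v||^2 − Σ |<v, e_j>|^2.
Σ |<v, e_j>|^2 = 58/13; ||v||^2 = 6; deficit = 20/13

Write each e_j = u_j / sqrt(<u_j, u_j>) where u_j is the displayed integer vector. Then <v, e_j> = <v, u_j> / sqrt(<u_j, u_j>), so |<v, e_j>|^2 = <v, u_j>^2 / <u_j, u_j>.
Coefficients: <v, e_1> = -1/sqrt(10), <v, e_2> = 9/sqrt(30), <v, e_3> = 36/sqrt(780).
Square and sum: Σ |<v, e_j>|^2 = 58/13.
Compute ||v||^2 = v·v = 6.
Deficit = 6 − 58/13 = 20/13 ≥ 0, confirming Bessel's inequality. (The deficit equals ||v − Σ <v,e_j> e_j||^2, the squared distance from v to span{e_j}.)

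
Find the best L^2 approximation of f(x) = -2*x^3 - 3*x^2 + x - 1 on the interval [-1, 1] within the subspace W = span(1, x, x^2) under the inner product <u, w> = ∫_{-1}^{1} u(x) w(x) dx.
g(x) = -3*x^2 - x/5 - 1

The best approximation g ∈ W is the orthogonal projection of f onto W. Writing g = a_0 + a_1 x + a_2 x^2, the coefficients solve the normal equations G · a = b where
  G_{ij} = <φ_i, φ_j> and b_i = <f, φ_i>, with φ_0 = 1, φ_1 = x, φ_2 = x^2.
G =
  [2, 0, 2/3]
  [0, 2/3, 0]
  [2/3, 0, 2/5],
b = (-4, -2/15, -28/15).
Solving gives a_0 = -1, a_1 = -1/5, a_2 = -3, so
  g(x) = -3*x^2 - x/5 - 1.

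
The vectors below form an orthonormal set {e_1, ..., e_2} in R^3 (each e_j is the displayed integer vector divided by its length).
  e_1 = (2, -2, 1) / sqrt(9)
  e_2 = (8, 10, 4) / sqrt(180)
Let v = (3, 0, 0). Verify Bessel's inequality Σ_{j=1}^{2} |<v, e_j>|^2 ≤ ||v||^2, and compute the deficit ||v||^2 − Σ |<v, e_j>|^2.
Σ |<v, e_j>|^2 = 36/5; ||v||^2 = 9; deficit = 9/5

Write each e_j = u_j / sqrt(<u_j, u_j>) where u_j is the displayed integer vector. Then <v, e_j> = <v, u_j> / sqrt(<u_j, u_j>), so |<v, e_j>|^2 = <v, u_j>^2 / <u_j, u_j>.
Coefficients: <v, e_1> = 6/sqrt(9), <v, e_2> = 24/sqrt(180).
Square and sum: Σ |<v, e_j>|^2 = 36/5.
Compute ||v||^2 = v·v = 9.
Deficit = 9 − 36/5 = 9/5 ≥ 0, confirming Bessel's inequality. (The deficit equals ||v − Σ <v,e_j> e_j||^2, the squared distance from v to span{e_j}.)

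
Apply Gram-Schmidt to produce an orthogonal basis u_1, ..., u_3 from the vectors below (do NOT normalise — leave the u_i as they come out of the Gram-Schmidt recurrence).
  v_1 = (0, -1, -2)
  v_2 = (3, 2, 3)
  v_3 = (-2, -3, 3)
Orthogonal basis:
  u_1 = (0, -1, -2)
  u_2 = (3, 2/5, -1/5)
  u_3 = (25/46, -75/23, 75/46)

Apply the Gram-Schmidt recurrence
  u_1 = v_1
  u_i = v_i − Σ_{j<i} ((v_i · u_j) / (u_j · u_j)) · u_j.

Step by step this gives:
  u_1 = (0, -1, -2)
  u_2 = (3, 2/5, -1/5)
  u_3 = (25/46, -75/23, 75/46)

Orthogonality check:
  u_2 · u_1 = 0 (should be 0)
  u_3 · u_1 = 0 (should be 0)
  u_3 · u_2 = 0 (should be 0)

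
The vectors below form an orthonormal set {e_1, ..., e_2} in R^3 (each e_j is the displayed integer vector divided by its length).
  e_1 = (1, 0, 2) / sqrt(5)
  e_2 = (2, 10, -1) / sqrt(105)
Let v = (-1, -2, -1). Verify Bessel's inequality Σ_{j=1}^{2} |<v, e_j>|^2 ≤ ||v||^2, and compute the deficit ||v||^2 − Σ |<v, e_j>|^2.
Σ |<v, e_j>|^2 = 6; ||v||^2 = 6; deficit = 0

Write each e_j = u_j / sqrt(<u_j, u_j>) where u_j is the displayed integer vector. Then <v, e_j> = <v, u_j> / sqrt(<u_j, u_j>), so |<v, e_j>|^2 = <v, u_j>^2 / <u_j, u_j>.
Coefficients: <v, e_1> = -3/sqrt(5), <v, e_2> = -21/sqrt(105).
Square and sum: Σ |<v, e_j>|^2 = 6.
Compute ||v||^2 = v·v = 6.
Deficit = 6 − 6 = 0 ≥ 0, confirming Bessel's inequality. (The deficit equals ||v − Σ <v,e_j> e_j||^2, the squared distance from v to span{e_j}.)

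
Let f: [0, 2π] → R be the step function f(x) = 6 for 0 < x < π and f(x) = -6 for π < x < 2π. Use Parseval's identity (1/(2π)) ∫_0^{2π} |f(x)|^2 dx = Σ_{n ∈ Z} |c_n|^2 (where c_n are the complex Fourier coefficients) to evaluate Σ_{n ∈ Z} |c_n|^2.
Σ |c_n|^2 = 36

Parseval equates the L^2 energy of f (normalised by 1/(2π)) with the ℓ^2 sum of its Fourier coefficients: (1/(2π)) ∫_0^{2π} |f|^2 = Σ |c_n|^2.
Compute the left side: (1/(2π)) [∫_0^π 6^2 dx + ∫_π^{2π} (-6)^2 dx] = (1/(2π)) · (36π + 36π) = (36 + 36)/2 = 36.
So Σ_{n ∈ Z} |c_n|^2 = 36.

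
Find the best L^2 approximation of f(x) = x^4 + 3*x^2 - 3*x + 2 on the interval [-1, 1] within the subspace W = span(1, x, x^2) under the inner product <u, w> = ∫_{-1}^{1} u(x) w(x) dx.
g(x) = 27*x^2/7 - 3*x + 67/35

The best approximation g ∈ W is the orthogonal projection of f onto W. Writing g = a_0 + a_1 x + a_2 x^2, the coefficients solve the normal equations G · a = b where
  G_{ij} = <φ_i, φ_j> and b_i = <f, φ_i>, with φ_0 = 1, φ_1 = x, φ_2 = x^2.
G =
  [2, 0, 2/3]
  [0, 2/3, 0]
  [2/3, 0, 2/5],
b = (32/5, -2, 296/105).
Solving gives a_0 = 67/35, a_1 = -3, a_2 = 27/7, so
  g(x) = 27*x^2/7 - 3*x + 67/35.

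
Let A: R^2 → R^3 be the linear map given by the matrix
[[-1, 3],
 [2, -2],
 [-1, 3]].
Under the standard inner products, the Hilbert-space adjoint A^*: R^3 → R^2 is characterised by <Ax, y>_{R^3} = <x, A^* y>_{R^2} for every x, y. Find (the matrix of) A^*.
A^* = A^T =
[[-1, 2, -1],
 [3, -2, 3]]

For real matrices with standard dot products, the defining identity <Ax, y> = <x, A^* y> gives (Ax)^T y = x^T (A^*) y, i.e. x^T A^T y = x^T (A^*) y. Since this holds for all x, y, we must have A^* = A^T. Therefore
A^* =
[[-1, 2, -1],
 [3, -2, 3]].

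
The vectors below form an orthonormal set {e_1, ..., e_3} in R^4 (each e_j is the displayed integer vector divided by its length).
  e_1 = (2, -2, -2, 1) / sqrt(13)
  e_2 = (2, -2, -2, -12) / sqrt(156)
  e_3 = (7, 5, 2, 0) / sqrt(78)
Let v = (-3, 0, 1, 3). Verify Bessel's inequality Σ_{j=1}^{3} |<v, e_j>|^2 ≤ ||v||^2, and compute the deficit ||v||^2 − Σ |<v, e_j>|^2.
Σ |<v, e_j>|^2 = 493/26; ||v||^2 = 19; deficit = 1/26

Write each e_j = u_j / sqrt(<u_j, u_j>) where u_j is the displayed integer vector. Then <v, e_j> = <v, u_j> / sqrt(<u_j, u_j>), so |<v, e_j>|^2 = <v, u_j>^2 / <u_j, u_j>.
Coefficients: <v, e_1> = -5/sqrt(13), <v, e_2> = -44/sqrt(156), <v, e_3> = -19/sqrt(78).
Square and sum: Σ |<v, e_j>|^2 = 493/26.
Compute ||v||^2 = v·v = 19.
Deficit = 19 − 493/26 = 1/26 ≥ 0, confirming Bessel's inequality. (The deficit equals ||v − Σ <v,e_j> e_j||^2, the squared distance from v to span{e_j}.)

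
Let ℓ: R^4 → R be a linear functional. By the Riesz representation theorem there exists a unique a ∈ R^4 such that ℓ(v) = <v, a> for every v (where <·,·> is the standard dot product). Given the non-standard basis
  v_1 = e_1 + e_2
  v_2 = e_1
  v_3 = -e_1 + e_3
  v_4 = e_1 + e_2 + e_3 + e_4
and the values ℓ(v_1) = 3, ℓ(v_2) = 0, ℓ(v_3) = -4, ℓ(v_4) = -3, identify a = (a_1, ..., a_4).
a = (0, 3, -4, -2)

Write a = (a_1, ..., a_4) in the standard basis. For each basis vector v_i, ℓ(v_i) = <v_i, a> is a linear equation in the a_j's. Collect the n equations into a matrix system V a = ℓ, where row i of V is v_i (expressed in the standard basis). Since V is invertible (lower-triangular with 1s on the diagonal, up to permutation), solve by back-substitution:
  V =
[[1, 1, 0, 0],
 [1, 0, 0, 0],
 [-1, 0, 1, 0],
 [1, 1, 1, 1]]
  V a = (3, 0, -4, -3)
Solving gives a = (0, 3, -4, -2).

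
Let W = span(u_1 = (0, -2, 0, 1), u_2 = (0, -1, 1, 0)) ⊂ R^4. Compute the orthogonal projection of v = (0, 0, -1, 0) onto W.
proj_W(v) = (0, 1/6, -5/6, 1/3)

Set up U = [u_1 | ... | u_2] ∈ R^(4×2). The projector onto W = col(U) is P = U (U^T U)^(-1) U^T.
Compute U^T U =
  [5, 2]
  [2, 2],
and U^T v = (0, -1).
Solve U^T U · c = U^T v for the coefficients: c = (1/3, -5/6). The projection is proj_W(v) = U c.
Check: (v - proj_W(v)) · u_1 = 0  (should be 0).
Check: (v - proj_W(v)) · u_2 = 0  (should be 0).
Result: proj_W(v) = (0, 1/6, -5/6, 1/3).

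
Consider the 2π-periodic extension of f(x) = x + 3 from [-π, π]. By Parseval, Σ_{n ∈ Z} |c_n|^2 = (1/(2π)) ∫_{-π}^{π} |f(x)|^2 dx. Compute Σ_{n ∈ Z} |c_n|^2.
Σ |c_n|^2 = π^2/3 + 9

Expand and integrate term by term over [-π, π]:
  ∫ (x)^2 dx = 1·(2π^3/3); ∫ 2·1·(3)·x dx = 0 (odd integrand); ∫ 3^2 dx = 9·2π.
So (1/(2π)) ∫_{-π}^{π} (x + 3)^2 dx = 1π^2/3 + 9 = π^2/3 + 9.
Parseval ⇒ Σ |c_n|^2 = π^2/3 + 9.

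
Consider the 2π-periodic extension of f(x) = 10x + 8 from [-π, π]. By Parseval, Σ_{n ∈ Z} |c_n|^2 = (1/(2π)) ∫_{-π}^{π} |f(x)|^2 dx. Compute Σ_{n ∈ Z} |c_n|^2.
Σ |c_n|^2 = 100π^2/3 + 64

Expand and integrate term by term over [-π, π]:
  ∫ (10x)^2 dx = 100·(2π^3/3); ∫ 2·10·(8)·x dx = 0 (odd integrand); ∫ 8^2 dx = 64·2π.
So (1/(2π)) ∫_{-π}^{π} (10x + 8)^2 dx = 100π^2/3 + 64 = 100π^2/3 + 64.
Parseval ⇒ Σ |c_n|^2 = 100π^2/3 + 64.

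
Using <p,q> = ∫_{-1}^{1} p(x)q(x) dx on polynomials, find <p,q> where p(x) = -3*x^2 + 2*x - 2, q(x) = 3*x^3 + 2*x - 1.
<p,q> = 166/15

Expand the product: p(x)·q(x) = -9*x^5 + 6*x^4 - 12*x^3 + 7*x^2 - 6*x + 2.
∫_{-1}^{1} of each monomial x^k gives [2/(k+1) if k even, 0 if k odd]. Integrating term-by-term (or equivalently evaluating the antiderivative F(x) = -3*x^6/2 + 6*x^5/5 - 3*x^4 + 7*x^3/3 - 3*x^2 + 2*x at the endpoints):
  F(1) − F(−1) = -59/30 − (-391/30) = 166/15.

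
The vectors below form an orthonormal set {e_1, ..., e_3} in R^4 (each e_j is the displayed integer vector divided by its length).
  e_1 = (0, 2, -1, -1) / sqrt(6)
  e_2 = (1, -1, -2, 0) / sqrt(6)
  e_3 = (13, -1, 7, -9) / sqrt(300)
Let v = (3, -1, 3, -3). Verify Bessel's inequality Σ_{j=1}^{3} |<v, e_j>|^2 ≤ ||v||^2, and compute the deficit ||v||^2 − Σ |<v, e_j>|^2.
Σ |<v, e_j>|^2 = 2036/75; ||v||^2 = 28; deficit = 64/75

Write each e_j = u_j / sqrt(<u_j, u_j>) where u_j is the displayed integer vector. Then <v, e_j> = <v, u_j> / sqrt(<u_j, u_j>), so |<v, e_j>|^2 = <v, u_j>^2 / <u_j, u_j>.
Coefficients: <v, e_1> = -2/sqrt(6), <v, e_2> = -2/sqrt(6), <v, e_3> = 88/sqrt(300).
Square and sum: Σ |<v, e_j>|^2 = 2036/75.
Compute ||v||^2 = v·v = 28.
Deficit = 28 − 2036/75 = 64/75 ≥ 0, confirming Bessel's inequality. (The deficit equals ||v − Σ <v,e_j> e_j||^2, the squared distance from v to span{e_j}.)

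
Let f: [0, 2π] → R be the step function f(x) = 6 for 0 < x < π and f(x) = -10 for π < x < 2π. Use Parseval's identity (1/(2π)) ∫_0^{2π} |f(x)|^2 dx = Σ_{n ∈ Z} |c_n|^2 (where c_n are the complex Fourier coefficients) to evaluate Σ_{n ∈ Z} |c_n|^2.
Σ |c_n|^2 = 68

Parseval equates the L^2 energy of f (normalised by 1/(2π)) with the ℓ^2 sum of its Fourier coefficients: (1/(2π)) ∫_0^{2π} |f|^2 = Σ |c_n|^2.
Compute the left side: (1/(2π)) [∫_0^π 6^2 dx + ∫_π^{2π} (-10)^2 dx] = (1/(2π)) · (36π + 100π) = (36 + 100)/2 = 68.
So Σ_{n ∈ Z} |c_n|^2 = 68.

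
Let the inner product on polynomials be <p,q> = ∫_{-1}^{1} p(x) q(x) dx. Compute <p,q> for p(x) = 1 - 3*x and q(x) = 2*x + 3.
<p,q> = 2

Expand the product: p(x)·q(x) = -6*x^2 - 7*x + 3.
∫_{-1}^{1} of each monomial x^k gives [2/(k+1) if k even, 0 if k odd]. Integrating term-by-term (or equivalently evaluating the antiderivative F(x) = -2*x^3 - 7*x^2/2 + 3*x at the endpoints):
  F(1) − F(−1) = -5/2 − (-9/2) = 2.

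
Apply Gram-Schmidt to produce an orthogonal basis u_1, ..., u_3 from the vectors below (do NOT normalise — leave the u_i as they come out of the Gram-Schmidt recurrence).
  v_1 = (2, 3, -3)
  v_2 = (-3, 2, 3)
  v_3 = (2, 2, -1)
Orthogonal basis:
  u_1 = (2, 3, -3)
  u_2 = (-24/11, 71/22, 39/22)
  u_3 = (345/403, 69/403, 23/31)

Apply the Gram-Schmidt recurrence
  u_1 = v_1
  u_i = v_i − Σ_{j<i} ((v_i · u_j) / (u_j · u_j)) · u_j.

Step by step this gives:
  u_1 = (2, 3, -3)
  u_2 = (-24/11, 71/22, 39/22)
  u_3 = (345/403, 69/403, 23/31)

Orthogonality check:
  u_2 · u_1 = 0 (should be 0)
  u_3 · u_1 = 0 (should be 0)
  u_3 · u_2 = 0 (should be 0)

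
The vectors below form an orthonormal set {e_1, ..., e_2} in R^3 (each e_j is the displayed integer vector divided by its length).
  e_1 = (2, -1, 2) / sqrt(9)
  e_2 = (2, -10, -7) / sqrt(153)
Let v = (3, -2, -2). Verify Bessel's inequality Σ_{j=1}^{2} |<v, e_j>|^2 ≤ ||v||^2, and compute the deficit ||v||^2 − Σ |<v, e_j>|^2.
Σ |<v, e_j>|^2 = 208/17; ||v||^2 = 17; deficit = 81/17

Write each e_j = u_j / sqrt(<u_j, u_j>) where u_j is the displayed integer vector. Then <v, e_j> = <v, u_j> / sqrt(<u_j, u_j>), so |<v, e_j>|^2 = <v, u_j>^2 / <u_j, u_j>.
Coefficients: <v, e_1> = 4/sqrt(9), <v, e_2> = 40/sqrt(153).
Square and sum: Σ |<v, e_j>|^2 = 208/17.
Compute ||v||^2 = v·v = 17.
Deficit = 17 − 208/17 = 81/17 ≥ 0, confirming Bessel's inequality. (The deficit equals ||v − Σ <v,e_j> e_j||^2, the squared distance from v to span{e_j}.)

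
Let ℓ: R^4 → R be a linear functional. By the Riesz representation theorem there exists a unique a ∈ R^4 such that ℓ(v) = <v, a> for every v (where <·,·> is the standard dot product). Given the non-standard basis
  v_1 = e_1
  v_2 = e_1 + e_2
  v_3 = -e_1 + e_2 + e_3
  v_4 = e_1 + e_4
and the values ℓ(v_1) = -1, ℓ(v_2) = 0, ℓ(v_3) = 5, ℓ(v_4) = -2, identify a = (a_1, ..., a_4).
a = (-1, 1, 3, -1)

Write a = (a_1, ..., a_4) in the standard basis. For each basis vector v_i, ℓ(v_i) = <v_i, a> is a linear equation in the a_j's. Collect the n equations into a matrix system V a = ℓ, where row i of V is v_i (expressed in the standard basis). Since V is invertible (lower-triangular with 1s on the diagonal, up to permutation), solve by back-substitution:
  V =
[[1, 0, 0, 0],
 [1, 1, 0, 0],
 [-1, 1, 1, 0],
 [1, 0, 0, 1]]
  V a = (-1, 0, 5, -2)
Solving gives a = (-1, 1, 3, -1).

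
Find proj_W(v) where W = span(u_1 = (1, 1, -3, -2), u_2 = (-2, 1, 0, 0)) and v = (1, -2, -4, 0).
proj_W(v) = (149/74, 1/37, -153/74, -51/37)

Set up U = [u_1 | ... | u_2] ∈ R^(4×2). The projector onto W = col(U) is P = U (U^T U)^(-1) U^T.
Compute U^T U =
  [15, -1]
  [-1, 5],
and U^T v = (11, -4).
Solve U^T U · c = U^T v for the coefficients: c = (51/74, -49/74). The projection is proj_W(v) = U c.
Check: (v - proj_W(v)) · u_1 = 0  (should be 0).
Check: (v - proj_W(v)) · u_2 = 0  (should be 0).
Result: proj_W(v) = (149/74, 1/37, -153/74, -51/37).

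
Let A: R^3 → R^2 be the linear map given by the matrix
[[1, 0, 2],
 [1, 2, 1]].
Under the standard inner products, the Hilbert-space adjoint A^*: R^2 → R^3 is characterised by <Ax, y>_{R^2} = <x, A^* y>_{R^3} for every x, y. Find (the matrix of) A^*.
A^* = A^T =
[[1, 1],
 [0, 2],
 [2, 1]]

For real matrices with standard dot products, the defining identity <Ax, y> = <x, A^* y> gives (Ax)^T y = x^T (A^*) y, i.e. x^T A^T y = x^T (A^*) y. Since this holds for all x, y, we must have A^* = A^T. Therefore
A^* =
[[1, 1],
 [0, 2],
 [2, 1]].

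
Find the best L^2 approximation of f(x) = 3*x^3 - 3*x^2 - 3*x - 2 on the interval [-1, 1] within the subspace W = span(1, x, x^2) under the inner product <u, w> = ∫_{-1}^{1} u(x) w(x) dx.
g(x) = -3*x^2 - 6*x/5 - 2

The best approximation g ∈ W is the orthogonal projection of f onto W. Writing g = a_0 + a_1 x + a_2 x^2, the coefficients solve the normal equations G · a = b where
  G_{ij} = <φ_i, φ_j> and b_i = <f, φ_i>, with φ_0 = 1, φ_1 = x, φ_2 = x^2.
G =
  [2, 0, 2/3]
  [0, 2/3, 0]
  [2/3, 0, 2/5],
b = (-6, -4/5, -38/15).
Solving gives a_0 = -2, a_1 = -6/5, a_2 = -3, so
  g(x) = -3*x^2 - 6*x/5 - 2.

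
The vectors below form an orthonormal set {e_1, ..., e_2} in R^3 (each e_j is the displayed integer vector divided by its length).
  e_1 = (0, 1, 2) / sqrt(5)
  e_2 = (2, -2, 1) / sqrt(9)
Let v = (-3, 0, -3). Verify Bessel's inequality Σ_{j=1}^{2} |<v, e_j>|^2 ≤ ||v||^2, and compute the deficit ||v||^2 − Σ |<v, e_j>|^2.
Σ |<v, e_j>|^2 = 81/5; ||v||^2 = 18; deficit = 9/5

Write each e_j = u_j / sqrt(<u_j, u_j>) where u_j is the displayed integer vector. Then <v, e_j> = <v, u_j> / sqrt(<u_j, u_j>), so |<v, e_j>|^2 = <v, u_j>^2 / <u_j, u_j>.
Coefficients: <v, e_1> = -6/sqrt(5), <v, e_2> = -9/sqrt(9).
Square and sum: Σ |<v, e_j>|^2 = 81/5.
Compute ||v||^2 = v·v = 18.
Deficit = 18 − 81/5 = 9/5 ≥ 0, confirming Bessel's inequality. (The deficit equals ||v − Σ <v,e_j> e_j||^2, the squared distance from v to span{e_j}.)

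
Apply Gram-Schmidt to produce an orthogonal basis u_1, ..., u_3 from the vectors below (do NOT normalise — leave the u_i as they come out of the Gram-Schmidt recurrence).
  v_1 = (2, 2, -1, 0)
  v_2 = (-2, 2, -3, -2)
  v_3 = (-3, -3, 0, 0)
Orthogonal basis:
  u_1 = (2, 2, -1, 0)
  u_2 = (-8/3, 4/3, -8/3, -2)
  u_3 = (1/5, -3/5, -4/5, 2/5)

Apply the Gram-Schmidt recurrence
  u_1 = v_1
  u_i = v_i − Σ_{j<i} ((v_i · u_j) / (u_j · u_j)) · u_j.

Step by step this gives:
  u_1 = (2, 2, -1, 0)
  u_2 = (-8/3, 4/3, -8/3, -2)
  u_3 = (1/5, -3/5, -4/5, 2/5)

Orthogonality check:
  u_2 · u_1 = 0 (should be 0)
  u_3 · u_1 = 0 (should be 0)
  u_3 · u_2 = 0 (should be 0)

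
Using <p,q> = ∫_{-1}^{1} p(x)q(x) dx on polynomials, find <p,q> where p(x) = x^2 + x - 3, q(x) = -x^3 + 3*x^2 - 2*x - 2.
<p,q> = 62/15

Expand the product: p(x)·q(x) = -x^5 + 2*x^4 + 4*x^3 - 13*x^2 + 4*x + 6.
∫_{-1}^{1} of each monomial x^k gives [2/(k+1) if k even, 0 if k odd]. Integrating term-by-term (or equivalently evaluating the antiderivative F(x) = -x^6/6 + 2*x^5/5 + x^4 - 13*x^3/3 + 2*x^2 + 6*x at the endpoints):
  F(1) − F(−1) = 49/10 − (23/30) = 62/15.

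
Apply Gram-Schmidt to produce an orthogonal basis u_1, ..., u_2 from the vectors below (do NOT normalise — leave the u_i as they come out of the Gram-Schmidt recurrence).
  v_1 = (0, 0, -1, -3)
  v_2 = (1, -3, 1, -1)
Orthogonal basis:
  u_1 = (0, 0, -1, -3)
  u_2 = (1, -3, 6/5, -2/5)

Apply the Gram-Schmidt recurrence
  u_1 = v_1
  u_i = v_i − Σ_{j<i} ((v_i · u_j) / (u_j · u_j)) · u_j.

Step by step this gives:
  u_1 = (0, 0, -1, -3)
  u_2 = (1, -3, 6/5, -2/5)

Orthogonality check:
  u_2 · u_1 = 0 (should be 0)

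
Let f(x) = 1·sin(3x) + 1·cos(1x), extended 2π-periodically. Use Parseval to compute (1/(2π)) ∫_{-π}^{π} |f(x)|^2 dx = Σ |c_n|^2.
Σ |c_n|^2 = 1

Expand |f|^2 and use orthogonality of {sin(nx), cos(mx)} on [-π, π]:
  ∫_{-π}^{π} sin(nx)^2 dx = π, ∫ cos(mx)^2 dx = π, and cross terms integrate to 0.
So ∫_{-π}^{π} f(x)^2 dx = 1^2 · π + 1^2 · π = (1 + 1)π.
Divide by 2π: (1 + 1)/2 = 1.
By Parseval, this equals Σ |c_n|^2.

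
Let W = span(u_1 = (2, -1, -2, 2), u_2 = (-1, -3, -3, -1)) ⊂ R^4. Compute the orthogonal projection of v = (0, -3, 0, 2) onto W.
proj_W(v) = (154/235, -273/235, -378/235, 154/235)

Set up U = [u_1 | ... | u_2] ∈ R^(4×2). The projector onto W = col(U) is P = U (U^T U)^(-1) U^T.
Compute U^T U =
  [13, 5]
  [5, 20],
and U^T v = (7, 7).
Solve U^T U · c = U^T v for the coefficients: c = (21/47, 56/235). The projection is proj_W(v) = U c.
Check: (v - proj_W(v)) · u_1 = 0  (should be 0).
Check: (v - proj_W(v)) · u_2 = 0  (should be 0).
Result: proj_W(v) = (154/235, -273/235, -378/235, 154/235).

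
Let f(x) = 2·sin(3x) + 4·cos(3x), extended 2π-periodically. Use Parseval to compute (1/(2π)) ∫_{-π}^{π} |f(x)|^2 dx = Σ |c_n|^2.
Σ |c_n|^2 = 10

Expand |f|^2 and use orthogonality of {sin(nx), cos(mx)} on [-π, π]:
  ∫_{-π}^{π} sin(nx)^2 dx = π, ∫ cos(mx)^2 dx = π, and cross terms integrate to 0.
So ∫_{-π}^{π} f(x)^2 dx = 2^2 · π + 4^2 · π = (4 + 16)π.
Divide by 2π: (4 + 16)/2 = 10.
By Parseval, this equals Σ |c_n|^2.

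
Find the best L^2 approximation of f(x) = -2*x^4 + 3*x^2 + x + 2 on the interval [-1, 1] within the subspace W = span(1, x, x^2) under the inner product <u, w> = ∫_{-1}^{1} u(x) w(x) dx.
g(x) = 9*x^2/7 + x + 76/35

The best approximation g ∈ W is the orthogonal projection of f onto W. Writing g = a_0 + a_1 x + a_2 x^2, the coefficients solve the normal equations G · a = b where
  G_{ij} = <φ_i, φ_j> and b_i = <f, φ_i>, with φ_0 = 1, φ_1 = x, φ_2 = x^2.
G =
  [2, 0, 2/3]
  [0, 2/3, 0]
  [2/3, 0, 2/5],
b = (26/5, 2/3, 206/105).
Solving gives a_0 = 76/35, a_1 = 1, a_2 = 9/7, so
  g(x) = 9*x^2/7 + x + 76/35.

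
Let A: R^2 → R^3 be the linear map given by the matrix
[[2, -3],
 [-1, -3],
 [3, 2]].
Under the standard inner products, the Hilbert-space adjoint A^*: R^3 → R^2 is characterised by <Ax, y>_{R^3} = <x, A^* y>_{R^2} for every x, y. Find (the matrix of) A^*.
A^* = A^T =
[[2, -1, 3],
 [-3, -3, 2]]

For real matrices with standard dot products, the defining identity <Ax, y> = <x, A^* y> gives (Ax)^T y = x^T (A^*) y, i.e. x^T A^T y = x^T (A^*) y. Since this holds for all x, y, we must have A^* = A^T. Therefore
A^* =
[[2, -1, 3],
 [-3, -3, 2]].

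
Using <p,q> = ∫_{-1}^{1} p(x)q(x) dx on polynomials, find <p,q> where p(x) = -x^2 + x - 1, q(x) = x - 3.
<p,q> = 26/3

Expand the product: p(x)·q(x) = -x^3 + 4*x^2 - 4*x + 3.
∫_{-1}^{1} of each monomial x^k gives [2/(k+1) if k even, 0 if k odd]. Integrating term-by-term (or equivalently evaluating the antiderivative F(x) = -x^4/4 + 4*x^3/3 - 2*x^2 + 3*x at the endpoints):
  F(1) − F(−1) = 25/12 − (-79/12) = 26/3.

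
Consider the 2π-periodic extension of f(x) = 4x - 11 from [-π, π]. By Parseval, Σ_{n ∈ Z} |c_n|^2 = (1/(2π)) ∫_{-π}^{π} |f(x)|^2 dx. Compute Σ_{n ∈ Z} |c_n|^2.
Σ |c_n|^2 = 16π^2/3 + 121

Expand and integrate term by term over [-π, π]:
  ∫ (4x)^2 dx = 16·(2π^3/3); ∫ 2·4·(-11)·x dx = 0 (odd integrand); ∫ (-11)^2 dx = 121·2π.
So (1/(2π)) ∫_{-π}^{π} (4x - 11)^2 dx = 16π^2/3 + 121 = 16π^2/3 + 121.
Parseval ⇒ Σ |c_n|^2 = 16π^2/3 + 121.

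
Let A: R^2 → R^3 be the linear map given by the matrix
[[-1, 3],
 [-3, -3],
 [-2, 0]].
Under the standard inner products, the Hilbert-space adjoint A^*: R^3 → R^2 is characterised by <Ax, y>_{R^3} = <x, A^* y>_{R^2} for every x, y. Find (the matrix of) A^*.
A^* = A^T =
[[-1, -3, -2],
 [3, -3, 0]]

For real matrices with standard dot products, the defining identity <Ax, y> = <x, A^* y> gives (Ax)^T y = x^T (A^*) y, i.e. x^T A^T y = x^T (A^*) y. Since this holds for all x, y, we must have A^* = A^T. Therefore
A^* =
[[-1, -3, -2],
 [3, -3, 0]].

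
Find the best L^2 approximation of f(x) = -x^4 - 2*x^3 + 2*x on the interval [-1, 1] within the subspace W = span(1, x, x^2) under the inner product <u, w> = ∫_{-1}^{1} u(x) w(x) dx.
g(x) = -6*x^2/7 + 4*x/5 + 3/35

The best approximation g ∈ W is the orthogonal projection of f onto W. Writing g = a_0 + a_1 x + a_2 x^2, the coefficients solve the normal equations G · a = b where
  G_{ij} = <φ_i, φ_j> and b_i = <f, φ_i>, with φ_0 = 1, φ_1 = x, φ_2 = x^2.
G =
  [2, 0, 2/3]
  [0, 2/3, 0]
  [2/3, 0, 2/5],
b = (-2/5, 8/15, -2/7).
Solving gives a_0 = 3/35, a_1 = 4/5, a_2 = -6/7, so
  g(x) = -6*x^2/7 + 4*x/5 + 3/35.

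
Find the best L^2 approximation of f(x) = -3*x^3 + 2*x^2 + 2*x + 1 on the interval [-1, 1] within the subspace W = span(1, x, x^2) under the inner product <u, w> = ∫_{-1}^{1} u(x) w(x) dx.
g(x) = 2*x^2 + x/5 + 1

The best approximation g ∈ W is the orthogonal projection of f onto W. Writing g = a_0 + a_1 x + a_2 x^2, the coefficients solve the normal equations G · a = b where
  G_{ij} = <φ_i, φ_j> and b_i = <f, φ_i>, with φ_0 = 1, φ_1 = x, φ_2 = x^2.
G =
  [2, 0, 2/3]
  [0, 2/3, 0]
  [2/3, 0, 2/5],
b = (10/3, 2/15, 22/15).
Solving gives a_0 = 1, a_1 = 1/5, a_2 = 2, so
  g(x) = 2*x^2 + x/5 + 1.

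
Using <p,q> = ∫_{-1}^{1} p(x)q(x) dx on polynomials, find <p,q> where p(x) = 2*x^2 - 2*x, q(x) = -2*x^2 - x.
<p,q> = -4/15

Expand the product: p(x)·q(x) = -4*x^4 + 2*x^3 + 2*x^2.
∫_{-1}^{1} of each monomial x^k gives [2/(k+1) if k even, 0 if k odd]. Integrating term-by-term (or equivalently evaluating the antiderivative F(x) = -4*x^5/5 + x^4/2 + 2*x^3/3 at the endpoints):
  F(1) − F(−1) = 11/30 − (19/30) = -4/15.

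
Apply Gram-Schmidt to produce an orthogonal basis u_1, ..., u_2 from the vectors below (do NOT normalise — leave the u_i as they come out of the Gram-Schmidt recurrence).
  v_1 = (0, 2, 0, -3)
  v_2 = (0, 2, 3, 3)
Orthogonal basis:
  u_1 = (0, 2, 0, -3)
  u_2 = (0, 36/13, 3, 24/13)

Apply the Gram-Schmidt recurrence
  u_1 = v_1
  u_i = v_i − Σ_{j<i} ((v_i · u_j) / (u_j · u_j)) · u_j.

Step by step this gives:
  u_1 = (0, 2, 0, -3)
  u_2 = (0, 36/13, 3, 24/13)

Orthogonality check:
  u_2 · u_1 = 0 (should be 0)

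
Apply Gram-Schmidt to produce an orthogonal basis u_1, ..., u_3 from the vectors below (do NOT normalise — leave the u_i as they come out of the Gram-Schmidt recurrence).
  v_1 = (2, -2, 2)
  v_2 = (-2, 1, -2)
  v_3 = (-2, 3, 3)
Orthogonal basis:
  u_1 = (2, -2, 2)
  u_2 = (-1/3, -2/3, -1/3)
  u_3 = (-5/2, 0, 5/2)

Apply the Gram-Schmidt recurrence
  u_1 = v_1
  u_i = v_i − Σ_{j<i} ((v_i · u_j) / (u_j · u_j)) · u_j.

Step by step this gives:
  u_1 = (2, -2, 2)
  u_2 = (-1/3, -2/3, -1/3)
  u_3 = (-5/2, 0, 5/2)

Orthogonality check:
  u_2 · u_1 = 0 (should be 0)
  u_3 · u_1 = 0 (should be 0)
  u_3 · u_2 = 0 (should be 0)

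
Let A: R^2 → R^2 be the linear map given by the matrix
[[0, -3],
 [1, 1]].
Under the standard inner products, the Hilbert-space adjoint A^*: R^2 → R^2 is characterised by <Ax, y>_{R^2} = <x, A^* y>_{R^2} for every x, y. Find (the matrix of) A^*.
A^* = A^T =
[[0, 1],
 [-3, 1]]

For real matrices with standard dot products, the defining identity <Ax, y> = <x, A^* y> gives (Ax)^T y = x^T (A^*) y, i.e. x^T A^T y = x^T (A^*) y. Since this holds for all x, y, we must have A^* = A^T. Therefore
A^* =
[[0, 1],
 [-3, 1]].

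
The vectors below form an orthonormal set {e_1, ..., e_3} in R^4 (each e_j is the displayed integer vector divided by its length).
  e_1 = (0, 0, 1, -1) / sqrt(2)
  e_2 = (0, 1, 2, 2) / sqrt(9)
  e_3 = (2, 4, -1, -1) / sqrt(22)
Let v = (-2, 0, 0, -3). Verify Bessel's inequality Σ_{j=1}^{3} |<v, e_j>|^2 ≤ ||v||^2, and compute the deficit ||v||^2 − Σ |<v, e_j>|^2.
Σ |<v, e_j>|^2 = 94/11; ||v||^2 = 13; deficit = 49/11

Write each e_j = u_j / sqrt(<u_j, u_j>) where u_j is the displayed integer vector. Then <v, e_j> = <v, u_j> / sqrt(<u_j, u_j>), so |<v, e_j>|^2 = <v, u_j>^2 / <u_j, u_j>.
Coefficients: <v, e_1> = 3/sqrt(2), <v, e_2> = -6/sqrt(9), <v, e_3> = -1/sqrt(22).
Square and sum: Σ |<v, e_j>|^2 = 94/11.
Compute ||v||^2 = v·v = 13.
Deficit = 13 − 94/11 = 49/11 ≥ 0, confirming Bessel's inequality. (The deficit equals ||v − Σ <v,e_j> e_j||^2, the squared distance from v to span{e_j}.)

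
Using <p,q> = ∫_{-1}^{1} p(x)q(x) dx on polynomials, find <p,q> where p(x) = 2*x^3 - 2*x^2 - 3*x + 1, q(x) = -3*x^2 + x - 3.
<p,q> = -14/5

Expand the product: p(x)·q(x) = -6*x^5 + 8*x^4 + x^3 + 10*x - 3.
∫_{-1}^{1} of each monomial x^k gives [2/(k+1) if k even, 0 if k odd]. Integrating term-by-term (or equivalently evaluating the antiderivative F(x) = -x^6 + 8*x^5/5 + x^4/4 + 5*x^2 - 3*x at the endpoints):
  F(1) − F(−1) = 57/20 − (113/20) = -14/5.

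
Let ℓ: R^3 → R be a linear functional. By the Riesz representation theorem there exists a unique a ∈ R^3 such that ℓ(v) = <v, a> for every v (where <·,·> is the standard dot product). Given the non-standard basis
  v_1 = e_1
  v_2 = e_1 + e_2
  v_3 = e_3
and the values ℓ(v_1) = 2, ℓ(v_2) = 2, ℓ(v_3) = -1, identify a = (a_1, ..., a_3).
a = (2, 0, -1)

Write a = (a_1, ..., a_3) in the standard basis. For each basis vector v_i, ℓ(v_i) = <v_i, a> is a linear equation in the a_j's. Collect the n equations into a matrix system V a = ℓ, where row i of V is v_i (expressed in the standard basis). Since V is invertible (lower-triangular with 1s on the diagonal, up to permutation), solve by back-substitution:
  V =
[[1, 0, 0],
 [1, 1, 0],
 [0, 0, 1]]
  V a = (2, 2, -1)
Solving gives a = (2, 0, -1).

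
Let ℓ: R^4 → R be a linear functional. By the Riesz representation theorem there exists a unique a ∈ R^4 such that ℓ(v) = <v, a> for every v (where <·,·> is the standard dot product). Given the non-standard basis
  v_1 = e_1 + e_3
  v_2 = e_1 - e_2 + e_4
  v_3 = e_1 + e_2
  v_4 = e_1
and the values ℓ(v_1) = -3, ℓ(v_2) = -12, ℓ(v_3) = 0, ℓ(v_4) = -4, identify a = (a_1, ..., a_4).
a = (-4, 4, 1, -4)

Write a = (a_1, ..., a_4) in the standard basis. For each basis vector v_i, ℓ(v_i) = <v_i, a> is a linear equation in the a_j's. Collect the n equations into a matrix system V a = ℓ, where row i of V is v_i (expressed in the standard basis). Since V is invertible (lower-triangular with 1s on the diagonal, up to permutation), solve by back-substitution:
  V =
[[1, 0, 1, 0],
 [1, -1, 0, 1],
 [1, 1, 0, 0],
 [1, 0, 0, 0]]
  V a = (-3, -12, 0, -4)
Solving gives a = (-4, 4, 1, -4).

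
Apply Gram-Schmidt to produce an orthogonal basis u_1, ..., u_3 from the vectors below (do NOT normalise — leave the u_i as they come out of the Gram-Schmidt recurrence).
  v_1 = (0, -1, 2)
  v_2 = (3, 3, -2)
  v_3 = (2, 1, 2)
Orthogonal basis:
  u_1 = (0, -1, 2)
  u_2 = (3, 8/5, 4/5)
  u_3 = (-16/61, 24/61, 12/61)

Apply the Gram-Schmidt recurrence
  u_1 = v_1
  u_i = v_i − Σ_{j<i} ((v_i · u_j) / (u_j · u_j)) · u_j.

Step by step this gives:
  u_1 = (0, -1, 2)
  u_2 = (3, 8/5, 4/5)
  u_3 = (-16/61, 24/61, 12/61)

Orthogonality check:
  u_2 · u_1 = 0 (should be 0)
  u_3 · u_1 = 0 (should be 0)
  u_3 · u_2 = 0 (should be 0)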